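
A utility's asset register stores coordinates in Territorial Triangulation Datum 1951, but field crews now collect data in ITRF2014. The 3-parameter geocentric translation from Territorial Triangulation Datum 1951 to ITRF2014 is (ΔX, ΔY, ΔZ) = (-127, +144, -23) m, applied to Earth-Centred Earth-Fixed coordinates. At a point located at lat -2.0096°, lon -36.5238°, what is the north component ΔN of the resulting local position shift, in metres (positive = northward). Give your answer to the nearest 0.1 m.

At φ = -2.0096°, λ = -36.5238°: sin φ = -0.035067, cos φ = 0.999385, sin λ = -0.595157, cos λ = 0.803610.
ΔN = −sin φ cos λ·ΔX − sin φ sin λ·ΔY + cos φ·ΔZ = −(-0.035067)(0.803610)(-127) − (-0.035067)(-0.595157)(144) + (0.999385)(-23) = -29.57 m.

ΔN = -29.6 m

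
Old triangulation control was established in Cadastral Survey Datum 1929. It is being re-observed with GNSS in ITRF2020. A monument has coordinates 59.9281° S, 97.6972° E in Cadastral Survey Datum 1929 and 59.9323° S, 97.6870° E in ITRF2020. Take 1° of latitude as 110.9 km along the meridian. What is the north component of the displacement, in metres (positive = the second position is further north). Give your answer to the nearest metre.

ΔN = -466 m

Δφ = -59.9323° − -59.9281° = -0.0042°; Δλ = 97.6870° − 97.6972° = -0.0102°.
ΔN = Δφ × 110900 = -465.8 m; ΔE = Δλ × 110900 × cos(-59.9281°) = -0.0102 × 110900 × 0.501086 = -566.8 m.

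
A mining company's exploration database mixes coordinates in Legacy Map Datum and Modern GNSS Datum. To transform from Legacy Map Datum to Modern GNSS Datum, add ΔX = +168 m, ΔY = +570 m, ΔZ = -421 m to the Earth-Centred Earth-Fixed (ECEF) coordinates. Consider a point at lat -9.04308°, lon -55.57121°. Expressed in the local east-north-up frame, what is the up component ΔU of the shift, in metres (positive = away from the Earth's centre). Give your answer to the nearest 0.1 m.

At φ = -9.04308°, λ = -55.57121°: sin φ = -0.157177, cos φ = 0.987570, sin λ = -0.824830, cos λ = 0.565382.
ΔU = cos φ cos λ·ΔX + cos φ sin λ·ΔY + sin φ·ΔZ = (0.987570)(0.565382)(168) + (0.987570)(-0.824830)(570) + (-0.157177)(-421) = -304.33 m.

ΔU = -304.3 m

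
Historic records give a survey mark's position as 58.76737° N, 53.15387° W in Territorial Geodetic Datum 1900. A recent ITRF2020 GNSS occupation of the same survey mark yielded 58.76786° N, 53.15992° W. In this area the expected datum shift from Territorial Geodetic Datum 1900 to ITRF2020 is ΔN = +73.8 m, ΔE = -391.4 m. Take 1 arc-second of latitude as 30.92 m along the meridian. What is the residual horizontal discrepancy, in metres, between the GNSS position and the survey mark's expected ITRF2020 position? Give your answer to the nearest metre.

Observed coordinate differences: Δφ = +0.00049°, Δλ = -0.00605°.
Converting to metres (1° lat = 111312 m, cos φ = 0.518514): observed ΔN = 54.5 m, observed ΔE = -349.2 m.
Subtracting the expected shift leaves a residual of 54.5 − (73.8) = -19.3 m north and -349.2 − (-391.4) = 42.2 m east.
Residual distance = √((-19.3)² + 42.2²) = 46.4 m.

46 m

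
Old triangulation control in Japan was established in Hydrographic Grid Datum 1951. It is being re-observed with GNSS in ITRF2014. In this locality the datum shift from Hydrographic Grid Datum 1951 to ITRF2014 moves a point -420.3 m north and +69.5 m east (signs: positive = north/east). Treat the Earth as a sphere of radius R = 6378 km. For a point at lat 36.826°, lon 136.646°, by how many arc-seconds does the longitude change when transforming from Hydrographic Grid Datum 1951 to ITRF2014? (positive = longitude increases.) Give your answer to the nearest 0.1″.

At latitude 36.826°, cos φ = 0.800459.
One radian of longitude at latitude φ spans R cos φ, so Δλ = ΔE / (R cos φ) = 69.5 / (6378000 × 0.800459) = 1.3613e-05 rad = 2.808″.

Δλ = 2.8″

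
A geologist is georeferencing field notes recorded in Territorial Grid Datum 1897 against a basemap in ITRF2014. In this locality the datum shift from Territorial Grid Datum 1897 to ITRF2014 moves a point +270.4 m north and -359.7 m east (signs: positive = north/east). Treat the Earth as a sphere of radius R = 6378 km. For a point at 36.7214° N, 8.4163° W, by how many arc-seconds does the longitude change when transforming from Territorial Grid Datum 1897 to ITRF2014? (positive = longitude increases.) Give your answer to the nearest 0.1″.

Δλ = -14.5″

At latitude 36.7214°, cos φ = 0.801552.
One radian of longitude at latitude φ spans R cos φ, so Δλ = ΔE / (R cos φ) = -359.7 / (6378000 × 0.801552) = -7.0360e-05 rad = -14.513″.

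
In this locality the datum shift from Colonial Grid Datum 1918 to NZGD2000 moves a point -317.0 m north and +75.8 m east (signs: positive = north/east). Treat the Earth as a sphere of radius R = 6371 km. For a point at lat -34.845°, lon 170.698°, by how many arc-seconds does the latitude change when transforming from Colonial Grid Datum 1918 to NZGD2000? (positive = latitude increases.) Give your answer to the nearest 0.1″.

Δφ = -10.3″

On a sphere of radius R, 1 rad of latitude = R, so Δφ = ΔN / R = -317.0 / 6371000 = -4.9757e-05 rad = -10.263″.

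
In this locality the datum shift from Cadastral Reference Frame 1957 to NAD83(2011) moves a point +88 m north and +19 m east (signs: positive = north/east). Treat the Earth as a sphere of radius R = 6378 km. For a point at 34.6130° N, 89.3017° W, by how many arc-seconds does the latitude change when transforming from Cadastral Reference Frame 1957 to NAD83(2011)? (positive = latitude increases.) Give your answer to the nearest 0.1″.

Δφ = 2.8″

On a sphere of radius R, 1 rad of latitude = R, so Δφ = ΔN / R = 88.0 / 6378000 = 1.3797e-05 rad = 2.846″.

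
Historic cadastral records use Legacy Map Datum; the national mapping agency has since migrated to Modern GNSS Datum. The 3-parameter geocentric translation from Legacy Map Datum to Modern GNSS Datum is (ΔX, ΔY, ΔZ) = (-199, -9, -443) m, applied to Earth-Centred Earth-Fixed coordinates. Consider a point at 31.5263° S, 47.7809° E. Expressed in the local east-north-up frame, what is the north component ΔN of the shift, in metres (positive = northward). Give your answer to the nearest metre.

ΔN = -451 m

The local north axis is (−sin φ cos λ, −sin φ sin λ, cos φ), giving ΔN = -69.922 − 3.485 − 377.613 = -451.02 m.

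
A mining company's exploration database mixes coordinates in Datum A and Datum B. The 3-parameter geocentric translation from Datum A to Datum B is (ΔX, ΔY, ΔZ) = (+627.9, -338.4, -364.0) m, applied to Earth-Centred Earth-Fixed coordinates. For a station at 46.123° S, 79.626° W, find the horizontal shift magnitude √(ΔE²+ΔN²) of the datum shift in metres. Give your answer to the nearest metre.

561 m

At φ = -46.123°, λ = -79.626°: sin φ = -0.720829, cos φ = 0.693113, sin λ = -0.983653, cos λ = 0.180073.
ΔE = −sin λ·ΔX + cos λ·ΔY = −(-0.983653)·(627.9) + (0.180073)·(-338.4) = 556.70 m.
ΔN = −sin φ cos λ·ΔX − sin φ sin λ·ΔY + cos φ·ΔZ = −(-0.720829)(0.180073)(627.9) − (-0.720829)(-0.983653)(-338.4) + (0.693113)(-364.0) = 69.15 m.
Horizontal magnitude = √(ΔE² + ΔN²) = √(556.70² + 69.15²) = 560.98 m.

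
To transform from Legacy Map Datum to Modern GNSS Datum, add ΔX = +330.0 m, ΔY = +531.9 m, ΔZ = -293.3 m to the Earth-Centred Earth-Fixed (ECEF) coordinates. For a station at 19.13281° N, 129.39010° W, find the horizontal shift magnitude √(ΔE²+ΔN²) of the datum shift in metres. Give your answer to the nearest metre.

111 m

The local east axis at (φ, λ) is (−sin λ, cos λ, 0), so ΔE = −sin(-129.39010°)·330.0 + cos(-129.39010°)·531.9 = -82.50 m.
The local north axis is (−sin φ cos λ, −sin φ sin λ, cos φ), giving ΔN = 68.638 + 134.734 − 277.099 = -73.73 m.
Horizontal magnitude = √(ΔE² + ΔN²) = √((-82.50)² + (-73.73)²) = 110.65 m.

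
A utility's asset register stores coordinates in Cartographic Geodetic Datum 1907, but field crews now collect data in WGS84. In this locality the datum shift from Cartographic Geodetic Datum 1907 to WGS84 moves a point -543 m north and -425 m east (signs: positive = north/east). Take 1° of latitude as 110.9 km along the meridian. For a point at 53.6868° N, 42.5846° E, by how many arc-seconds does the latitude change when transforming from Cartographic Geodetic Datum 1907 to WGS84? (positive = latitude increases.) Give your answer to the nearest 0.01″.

1° of latitude = 110.9 km, so Δφ = -543.0 / 110900 = -0.0048963° = -17.627″.

Δφ = -17.63″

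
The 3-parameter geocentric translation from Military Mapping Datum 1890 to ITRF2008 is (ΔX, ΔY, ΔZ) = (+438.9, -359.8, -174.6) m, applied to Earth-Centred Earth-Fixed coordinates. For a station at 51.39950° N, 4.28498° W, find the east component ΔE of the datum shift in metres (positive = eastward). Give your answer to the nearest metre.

At φ = 51.39950°, λ = -4.28498°: sin φ = 0.781515, cos φ = 0.623886, sin λ = -0.074717, cos λ = 0.997205.
ΔE = −sin λ·ΔX + cos λ·ΔY = −(-0.074717)·(438.9) + (0.997205)·(-359.8) = -326.00 m.

ΔE = -326 m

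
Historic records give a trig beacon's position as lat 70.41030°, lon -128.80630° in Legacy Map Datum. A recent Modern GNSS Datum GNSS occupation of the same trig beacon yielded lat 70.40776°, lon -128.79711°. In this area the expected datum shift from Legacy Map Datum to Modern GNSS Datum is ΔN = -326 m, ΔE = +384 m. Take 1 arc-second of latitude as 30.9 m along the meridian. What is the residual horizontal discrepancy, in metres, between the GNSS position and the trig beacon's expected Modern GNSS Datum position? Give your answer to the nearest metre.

60 m

Observed coordinate differences: Δφ = -0.00254°, Δλ = +0.00919°.
Converting to metres (1° lat = 111240 m, cos φ = 0.335282): observed ΔN = -282.5 m, observed ΔE = 342.8 m.
Subtracting the expected shift leaves a residual of -282.5 − (-326) = 43.5 m north and 342.8 − (384) = -41.2 m east.
Residual distance = √(43.5² + (-41.2)²) = 59.9 m.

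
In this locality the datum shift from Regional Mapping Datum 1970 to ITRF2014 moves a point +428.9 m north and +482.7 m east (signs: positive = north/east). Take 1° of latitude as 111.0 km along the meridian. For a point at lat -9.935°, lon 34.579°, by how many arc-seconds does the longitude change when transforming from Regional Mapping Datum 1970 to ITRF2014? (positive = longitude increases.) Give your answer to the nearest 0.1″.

At latitude -9.935°, cos φ = 0.985004.
1° of longitude at this latitude = 111.0 × cos φ = 109.34 km, so Δλ = 482.7 / 109335.5 = 0.0044149° = 15.893″.

Δλ = 15.9″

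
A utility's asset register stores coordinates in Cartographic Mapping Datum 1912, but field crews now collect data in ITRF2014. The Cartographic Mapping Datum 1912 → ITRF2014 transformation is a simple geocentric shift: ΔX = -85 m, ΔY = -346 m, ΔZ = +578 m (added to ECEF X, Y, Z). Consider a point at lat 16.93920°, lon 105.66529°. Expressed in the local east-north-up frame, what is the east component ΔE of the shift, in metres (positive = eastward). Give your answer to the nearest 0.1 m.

At φ = 16.93920°, λ = 105.66529°: sin φ = 0.291357, cos φ = 0.956614, sin λ = 0.962856, cos λ = -0.270017.
ΔE = −sin λ·ΔX + cos λ·ΔY = −(0.962856)·(-85) + (-0.270017)·(-346) = 175.27 m.

ΔE = 175.3 m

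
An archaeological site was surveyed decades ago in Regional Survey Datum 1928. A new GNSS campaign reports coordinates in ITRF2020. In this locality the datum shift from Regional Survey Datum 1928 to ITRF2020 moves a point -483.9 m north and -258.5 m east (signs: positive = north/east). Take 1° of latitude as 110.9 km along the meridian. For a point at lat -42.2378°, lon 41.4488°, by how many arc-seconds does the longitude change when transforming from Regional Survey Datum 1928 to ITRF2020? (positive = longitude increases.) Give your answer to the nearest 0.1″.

Δλ = -11.3″

At latitude -42.2378°, cos φ = 0.740361.
1° of longitude at this latitude = 110.9 × cos φ = 82.11 km, so Δλ = -258.5 / 82106.1 = -0.0031484° = -11.334″.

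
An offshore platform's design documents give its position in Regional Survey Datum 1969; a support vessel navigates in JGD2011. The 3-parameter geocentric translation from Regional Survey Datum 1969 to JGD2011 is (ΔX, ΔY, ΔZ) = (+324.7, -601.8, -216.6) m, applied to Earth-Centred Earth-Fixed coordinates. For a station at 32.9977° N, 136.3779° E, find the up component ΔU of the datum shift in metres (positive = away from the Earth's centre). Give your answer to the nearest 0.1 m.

ΔU = -663.3 m

At φ = 32.9977°, λ = 136.3779°: sin φ = 0.544605, cos φ = 0.838692, sin λ = 0.689899, cos λ = -0.723906.
ΔU = cos φ cos λ·ΔX + cos φ sin λ·ΔY + sin φ·ΔZ = (0.838692)(-0.723906)(324.7) + (0.838692)(0.689899)(-601.8) + (0.544605)(-216.6) = -663.31 m.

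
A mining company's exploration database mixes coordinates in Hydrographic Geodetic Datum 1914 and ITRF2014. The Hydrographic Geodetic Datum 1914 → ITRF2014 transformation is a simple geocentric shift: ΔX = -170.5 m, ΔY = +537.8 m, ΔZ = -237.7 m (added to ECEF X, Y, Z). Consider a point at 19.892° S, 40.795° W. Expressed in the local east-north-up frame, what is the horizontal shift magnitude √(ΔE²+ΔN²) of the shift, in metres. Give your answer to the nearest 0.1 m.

487.1 m

At φ = -19.892°, λ = -40.795°: sin φ = -0.340248, cos φ = 0.940336, sin λ = -0.653355, cos λ = 0.757052.
ΔE = −sin λ·ΔX + cos λ·ΔY = −(-0.653355)·(-170.5) + (0.757052)·(537.8) = 295.75 m.
ΔN = −sin φ cos λ·ΔX − sin φ sin λ·ΔY + cos φ·ΔZ = −(-0.340248)(0.757052)(-170.5) − (-0.340248)(-0.653355)(537.8) + (0.940336)(-237.7) = -386.99 m.
Horizontal magnitude = √(ΔE² + ΔN²) = √(295.75² + (-386.99)²) = 487.06 m.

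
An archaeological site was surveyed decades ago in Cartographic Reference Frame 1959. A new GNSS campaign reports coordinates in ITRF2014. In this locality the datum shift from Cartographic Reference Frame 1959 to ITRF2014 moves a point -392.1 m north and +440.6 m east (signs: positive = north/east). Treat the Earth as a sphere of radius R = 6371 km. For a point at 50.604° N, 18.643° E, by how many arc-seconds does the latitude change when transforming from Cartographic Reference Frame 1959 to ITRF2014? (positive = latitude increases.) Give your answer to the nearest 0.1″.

On a sphere of radius R, 1 rad of latitude = R, so Δφ = ΔN / R = -392.1 / 6371000 = -6.1544e-05 rad = -12.694″.

Δφ = -12.7″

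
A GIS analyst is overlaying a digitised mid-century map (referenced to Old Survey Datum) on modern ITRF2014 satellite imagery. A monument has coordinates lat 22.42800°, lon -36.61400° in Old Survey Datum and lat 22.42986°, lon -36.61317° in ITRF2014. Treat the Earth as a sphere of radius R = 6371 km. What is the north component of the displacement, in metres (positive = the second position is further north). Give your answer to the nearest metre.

ΔN = 207 m

Δφ = 22.42986° − 22.42800° = +0.00186°; Δλ = -36.61317° − -36.61400° = +0.00083°.
1° along a meridian = πR/180 = 111195 m.
ΔN = Δφ × 111195 = 206.8 m; ΔE = Δλ × 111195 × cos(22.42800°) = +0.00083 × 111195 × 0.924360 = 85.3 m.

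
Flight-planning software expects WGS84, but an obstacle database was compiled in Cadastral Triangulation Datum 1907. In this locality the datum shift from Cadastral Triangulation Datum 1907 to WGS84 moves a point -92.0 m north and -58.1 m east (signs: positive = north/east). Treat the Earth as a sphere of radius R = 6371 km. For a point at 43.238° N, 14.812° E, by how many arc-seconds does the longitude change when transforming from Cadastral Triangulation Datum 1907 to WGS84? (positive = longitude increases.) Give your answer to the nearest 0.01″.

Δλ = -2.58″

At latitude 43.238°, cos φ = 0.728514.
One radian of longitude at latitude φ spans R cos φ, so Δλ = ΔE / (R cos φ) = -58.1 / (6371000 × 0.728514) = -1.2518e-05 rad = -2.582″.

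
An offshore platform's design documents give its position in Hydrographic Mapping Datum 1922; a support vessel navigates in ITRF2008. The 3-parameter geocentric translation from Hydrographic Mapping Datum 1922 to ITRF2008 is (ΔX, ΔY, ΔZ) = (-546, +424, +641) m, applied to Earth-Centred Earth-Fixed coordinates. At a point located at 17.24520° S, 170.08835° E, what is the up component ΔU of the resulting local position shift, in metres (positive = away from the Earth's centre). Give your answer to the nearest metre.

The local up (radial) axis is (cos φ cos λ, cos φ sin λ, sin φ), giving ΔU = 513.671 + 69.702 − 190.032 = 393.34 m.

ΔU = 393 m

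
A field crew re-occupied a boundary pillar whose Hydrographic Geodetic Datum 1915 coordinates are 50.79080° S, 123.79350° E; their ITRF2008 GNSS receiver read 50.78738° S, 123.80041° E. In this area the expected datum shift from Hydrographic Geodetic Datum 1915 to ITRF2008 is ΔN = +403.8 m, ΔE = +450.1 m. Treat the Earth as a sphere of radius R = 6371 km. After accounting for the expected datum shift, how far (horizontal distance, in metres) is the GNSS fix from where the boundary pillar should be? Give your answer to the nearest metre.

43 m

Observed coordinate differences: Δφ = +0.00342°, Δλ = +0.00691°.
Converting to metres (1° lat = 111195 m, cos φ = 0.632154): observed ΔN = 380.3 m, observed ΔE = 485.7 m.
Subtracting the expected shift leaves a residual of 380.3 − (403.8) = -23.5 m north and 485.7 − (450.1) = 35.6 m east.
Residual distance = √((-23.5)² + 35.6²) = 42.7 m.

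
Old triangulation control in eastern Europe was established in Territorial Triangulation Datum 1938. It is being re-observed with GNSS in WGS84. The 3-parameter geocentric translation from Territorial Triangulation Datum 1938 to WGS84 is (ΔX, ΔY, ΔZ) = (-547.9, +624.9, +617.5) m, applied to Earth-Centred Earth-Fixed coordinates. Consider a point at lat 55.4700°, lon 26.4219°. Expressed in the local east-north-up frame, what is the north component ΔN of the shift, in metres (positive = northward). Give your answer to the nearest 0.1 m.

The local north axis is (−sin φ cos λ, −sin φ sin λ, cos φ), giving ΔN = 404.226 − 229.079 + 350.022 = 525.17 m.

ΔN = 525.2 m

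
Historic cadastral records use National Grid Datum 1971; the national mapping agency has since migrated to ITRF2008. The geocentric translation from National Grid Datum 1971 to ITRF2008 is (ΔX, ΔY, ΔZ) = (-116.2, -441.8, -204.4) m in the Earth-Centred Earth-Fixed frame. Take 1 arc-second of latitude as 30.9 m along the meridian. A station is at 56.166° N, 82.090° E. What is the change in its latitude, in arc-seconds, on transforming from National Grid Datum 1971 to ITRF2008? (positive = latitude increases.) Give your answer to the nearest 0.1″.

Δφ = 8.5″

sin φ = 0.830654, cos φ = 0.556789, sin λ = 0.990485, cos λ = 0.137617.
North component: ΔN = −sin φ cos λ·ΔX − sin φ sin λ·ΔY + cos φ·ΔZ = −(0.830654)(0.137617)(-116.2) − (0.830654)(0.990485)(-441.8) + (0.556789)(-204.4) = 262.97 m.
1° of latitude spans 3600 × 30.90 = 111240 m, so Δφ = 262.97 / 111240 × 3600 = 8.510″.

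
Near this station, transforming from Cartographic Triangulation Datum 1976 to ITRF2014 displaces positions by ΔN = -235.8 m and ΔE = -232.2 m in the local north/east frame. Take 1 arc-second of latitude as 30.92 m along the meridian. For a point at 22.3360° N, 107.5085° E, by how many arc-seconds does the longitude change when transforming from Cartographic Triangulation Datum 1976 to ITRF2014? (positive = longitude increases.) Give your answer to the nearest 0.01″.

At latitude 22.3360°, cos φ = 0.924971.
1″ of longitude at this latitude = 30.92 × cos φ = 28.6001 m, so Δλ = -232.2 / 28.6001 = -8.119″.

Δλ = -8.12″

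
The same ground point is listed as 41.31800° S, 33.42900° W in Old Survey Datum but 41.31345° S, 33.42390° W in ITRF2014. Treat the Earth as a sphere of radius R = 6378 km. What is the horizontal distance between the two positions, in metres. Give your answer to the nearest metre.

Δφ = -41.31345° − -41.31800° = +0.00455°; Δλ = -33.42390° − -33.42900° = +0.00510°.
1° along a meridian = πR/180 = 111317 m.
ΔN = Δφ × 111317 = 506.5 m; ΔE = Δλ × 111317 × cos(-41.31800°) = +0.00510 × 111317 × 0.751057 = 426.4 m.
Distance = √(ΔE² + ΔN²) = √(426.4² + 506.5²) = 662.1 m.

662 m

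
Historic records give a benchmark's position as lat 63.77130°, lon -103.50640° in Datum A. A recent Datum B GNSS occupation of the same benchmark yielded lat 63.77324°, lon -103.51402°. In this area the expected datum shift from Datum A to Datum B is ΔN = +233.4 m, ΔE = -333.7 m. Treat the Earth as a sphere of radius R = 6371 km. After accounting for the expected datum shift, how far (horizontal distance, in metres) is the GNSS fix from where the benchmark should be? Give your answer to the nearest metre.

Observed coordinate differences: Δφ = +0.00194°, Δλ = -0.00762°.
Converting to metres (1° lat = 111195 m, cos φ = 0.441955): observed ΔN = 215.7 m, observed ΔE = -374.5 m.
Subtracting the expected shift leaves a residual of 215.7 − (233.4) = -17.7 m north and -374.5 − (-333.7) = -40.8 m east.
Residual distance = √((-17.7)² + (-40.8)²) = 44.4 m.

44 m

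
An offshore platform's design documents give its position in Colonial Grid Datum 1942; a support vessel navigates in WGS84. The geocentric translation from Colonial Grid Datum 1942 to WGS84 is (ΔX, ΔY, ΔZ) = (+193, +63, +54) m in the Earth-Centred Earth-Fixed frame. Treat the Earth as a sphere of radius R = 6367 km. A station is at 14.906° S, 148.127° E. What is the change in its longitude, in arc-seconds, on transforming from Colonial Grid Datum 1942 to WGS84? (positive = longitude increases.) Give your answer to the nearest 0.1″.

Δλ = -5.2″

sin φ = -0.257234, cos φ = 0.966349, sin λ = 0.528038, cos λ = -0.849221.
East component: ΔE = −sin λ·ΔX + cos λ·ΔY = −(0.528038)(193) + (-0.849221)(63) = -155.41 m.
1° of latitude spans πR/180 = 111125 m; at latitude φ, 1° of longitude spans that × cos φ = 107385.7 m, so Δλ = -155.41 / 107385.7 × 3600 = -5.210″.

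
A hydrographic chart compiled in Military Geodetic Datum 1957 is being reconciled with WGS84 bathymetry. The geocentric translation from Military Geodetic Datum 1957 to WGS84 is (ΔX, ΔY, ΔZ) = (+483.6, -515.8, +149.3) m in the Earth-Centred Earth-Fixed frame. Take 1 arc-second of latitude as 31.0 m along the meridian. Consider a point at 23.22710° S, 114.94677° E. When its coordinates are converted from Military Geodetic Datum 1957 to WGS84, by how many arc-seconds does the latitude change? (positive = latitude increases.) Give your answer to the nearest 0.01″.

sin φ = -0.394377, cos φ = 0.918949, sin λ = 0.906700, cos λ = -0.421776.
North component: ΔN = −sin φ cos λ·ΔX − sin φ sin λ·ΔY + cos φ·ΔZ = −(-0.394377)(-0.421776)(483.6) − (-0.394377)(0.906700)(-515.8) + (0.918949)(149.3) = -127.68 m.
1° of latitude spans 3600 × 31.00 = 111600 m, so Δφ = -127.68 / 111600 × 3600 = -4.119″.

Δφ = -4.12″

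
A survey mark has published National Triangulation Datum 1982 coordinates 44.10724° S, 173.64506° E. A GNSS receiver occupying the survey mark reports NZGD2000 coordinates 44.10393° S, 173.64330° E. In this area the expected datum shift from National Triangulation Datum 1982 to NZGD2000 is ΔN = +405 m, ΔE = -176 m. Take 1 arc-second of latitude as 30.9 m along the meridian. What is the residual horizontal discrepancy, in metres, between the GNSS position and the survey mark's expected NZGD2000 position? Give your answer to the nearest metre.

51 m

Observed coordinate differences: Δφ = +0.00331°, Δλ = -0.00176°.
Converting to metres (1° lat = 111240 m, cos φ = 0.718038): observed ΔN = 368.2 m, observed ΔE = -140.6 m.
Subtracting the expected shift leaves a residual of 368.2 − (405) = -36.8 m north and -140.6 − (-176) = 35.4 m east.
Residual distance = √((-36.8)² + 35.4²) = 51.1 m.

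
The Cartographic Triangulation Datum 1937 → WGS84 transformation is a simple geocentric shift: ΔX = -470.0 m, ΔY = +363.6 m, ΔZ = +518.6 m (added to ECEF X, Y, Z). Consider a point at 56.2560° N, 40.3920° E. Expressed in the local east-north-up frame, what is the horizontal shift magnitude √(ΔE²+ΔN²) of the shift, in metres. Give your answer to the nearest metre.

700 m

The local east axis at (φ, λ) is (−sin λ, cos λ, 0), so ΔE = −sin(40.3920°)·(-470.0) + cos(40.3920°)·363.6 = 581.49 m.
The local north axis is (−sin φ cos λ, −sin φ sin λ, cos φ), giving ΔN = 297.658 − 195.923 + 288.074 = 389.81 m.
Horizontal magnitude = √(ΔE² + ΔN²) = √(581.49² + 389.81²) = 700.06 m.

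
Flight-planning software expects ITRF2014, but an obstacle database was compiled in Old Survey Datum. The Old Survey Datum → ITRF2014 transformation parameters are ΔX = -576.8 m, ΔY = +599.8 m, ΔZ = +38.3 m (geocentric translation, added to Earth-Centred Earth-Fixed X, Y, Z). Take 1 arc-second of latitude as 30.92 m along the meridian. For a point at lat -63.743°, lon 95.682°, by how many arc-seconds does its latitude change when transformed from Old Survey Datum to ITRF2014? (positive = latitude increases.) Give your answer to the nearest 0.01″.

sin φ = -0.896819, cos φ = 0.442398, sin λ = 0.995087, cos λ = -0.099007.
North component: ΔN = −sin φ cos λ·ΔX − sin φ sin λ·ΔY + cos φ·ΔZ = −(-0.896819)(-0.099007)(-576.8) − (-0.896819)(0.995087)(599.8) + (0.442398)(38.3) = 603.43 m.
1° of latitude spans 3600 × 30.92 = 111312 m, so Δφ = 603.43 / 111312 × 3600 = 19.516″.

Δφ = 19.52″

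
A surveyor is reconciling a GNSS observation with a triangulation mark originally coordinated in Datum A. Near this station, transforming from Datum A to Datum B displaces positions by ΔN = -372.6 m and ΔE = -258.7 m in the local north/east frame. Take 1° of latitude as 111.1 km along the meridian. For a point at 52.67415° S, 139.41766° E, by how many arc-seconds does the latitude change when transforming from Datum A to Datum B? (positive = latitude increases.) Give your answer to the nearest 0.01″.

Δφ = -12.07″

1° of latitude = 111.1 km, so Δφ = -372.6 / 111100 = -0.0033537° = -12.073″.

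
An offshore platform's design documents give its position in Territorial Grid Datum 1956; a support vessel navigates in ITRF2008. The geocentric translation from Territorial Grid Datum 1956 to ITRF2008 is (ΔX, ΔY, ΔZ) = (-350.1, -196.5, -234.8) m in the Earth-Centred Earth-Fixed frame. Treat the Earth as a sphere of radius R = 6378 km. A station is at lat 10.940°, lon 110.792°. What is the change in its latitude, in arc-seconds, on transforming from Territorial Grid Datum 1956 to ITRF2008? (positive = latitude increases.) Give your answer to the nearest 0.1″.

Δφ = -7.1″

sin φ = 0.189781, cos φ = 0.981826, sin λ = 0.934875, cos λ = -0.354976.
North component: ΔN = −sin φ cos λ·ΔX − sin φ sin λ·ΔY + cos φ·ΔZ = −(0.189781)(-0.354976)(-350.1) − (0.189781)(0.934875)(-196.5) + (0.981826)(-234.8) = -219.25 m.
1° of latitude spans πR/180 = 111317 m, so Δφ = -219.25 / 111317 × 3600 = -7.091″.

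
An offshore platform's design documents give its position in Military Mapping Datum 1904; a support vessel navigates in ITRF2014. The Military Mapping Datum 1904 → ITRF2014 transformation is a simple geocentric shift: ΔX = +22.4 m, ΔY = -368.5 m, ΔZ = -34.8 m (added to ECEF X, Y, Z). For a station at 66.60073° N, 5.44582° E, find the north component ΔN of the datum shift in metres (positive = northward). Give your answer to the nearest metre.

ΔN = -2 m

At φ = 66.60073°, λ = 5.44582°: sin φ = 0.917760, cos φ = 0.397136, sin λ = 0.094904, cos λ = 0.995486.
ΔN = −sin φ cos λ·ΔX − sin φ sin λ·ΔY + cos φ·ΔZ = −(0.917760)(0.995486)(22.4) − (0.917760)(0.094904)(-368.5) + (0.397136)(-34.8) = -2.19 m.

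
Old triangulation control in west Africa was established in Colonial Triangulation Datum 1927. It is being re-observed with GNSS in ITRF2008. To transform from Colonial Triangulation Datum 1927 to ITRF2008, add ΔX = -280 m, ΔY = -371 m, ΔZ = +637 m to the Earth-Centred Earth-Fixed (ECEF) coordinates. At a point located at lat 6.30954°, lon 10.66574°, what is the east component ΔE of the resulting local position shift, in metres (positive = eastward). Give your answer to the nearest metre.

ΔE = -313 m

At φ = 6.30954°, λ = 10.66574°: sin φ = 0.109900, cos φ = 0.993943, sin λ = 0.185079, cos λ = 0.982724.
ΔE = −sin λ·ΔX + cos λ·ΔY = −(0.185079)·(-280) + (0.982724)·(-371) = -312.77 m.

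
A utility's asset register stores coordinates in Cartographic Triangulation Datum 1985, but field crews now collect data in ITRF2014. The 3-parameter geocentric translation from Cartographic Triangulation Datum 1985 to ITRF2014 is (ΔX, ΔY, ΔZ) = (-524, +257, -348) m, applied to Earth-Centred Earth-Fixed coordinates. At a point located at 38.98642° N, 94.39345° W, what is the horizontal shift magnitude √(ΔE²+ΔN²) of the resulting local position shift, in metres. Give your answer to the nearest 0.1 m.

558.6 m

The local east axis at (φ, λ) is (−sin λ, cos λ, 0), so ΔE = −sin(-94.39345°)·(-524) + cos(-94.39345°)·257 = -542.15 m.
The local north axis is (−sin φ cos λ, −sin φ sin λ, cos φ), giving ΔN = -25.254 + 161.213 − 270.499 = -134.54 m.
Horizontal magnitude = √(ΔE² + ΔN²) = √((-542.15)² + (-134.54)²) = 558.59 m.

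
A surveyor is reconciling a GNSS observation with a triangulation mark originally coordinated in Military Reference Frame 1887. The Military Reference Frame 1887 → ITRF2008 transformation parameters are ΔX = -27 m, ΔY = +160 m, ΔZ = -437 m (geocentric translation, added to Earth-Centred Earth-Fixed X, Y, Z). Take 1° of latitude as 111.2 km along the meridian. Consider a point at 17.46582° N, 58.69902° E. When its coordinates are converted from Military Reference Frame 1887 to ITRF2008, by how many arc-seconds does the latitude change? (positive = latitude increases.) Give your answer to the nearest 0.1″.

sin φ = 0.300137, cos φ = 0.953896, sin λ = 0.854450, cos λ = 0.519534.
North component: ΔN = −sin φ cos λ·ΔX − sin φ sin λ·ΔY + cos φ·ΔZ = −(0.300137)(0.519534)(-27) − (0.300137)(0.854450)(160) + (0.953896)(-437) = -453.67 m.
1° of latitude spans 111200 m, so Δφ = -453.67 / 111200 × 3600 = -14.687″.

Δφ = -14.7″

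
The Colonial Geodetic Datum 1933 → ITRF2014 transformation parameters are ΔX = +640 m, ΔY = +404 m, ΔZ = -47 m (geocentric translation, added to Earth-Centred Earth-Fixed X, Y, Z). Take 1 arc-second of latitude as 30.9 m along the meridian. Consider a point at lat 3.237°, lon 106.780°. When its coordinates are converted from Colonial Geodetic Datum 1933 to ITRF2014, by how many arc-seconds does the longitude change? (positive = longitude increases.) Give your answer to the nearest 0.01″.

sin φ = 0.056466, cos φ = 0.998405, sin λ = 0.957420, cos λ = -0.288698.
East component: ΔE = −sin λ·ΔX + cos λ·ΔY = −(0.957420)(640) + (-0.288698)(404) = -729.38 m.
1° of latitude spans 3600 × 30.90 = 111240 m; at latitude φ, 1° of longitude spans that × cos φ = 111062.5 m, so Δλ = -729.38 / 111062.5 × 3600 = -23.642″.

Δλ = -23.64″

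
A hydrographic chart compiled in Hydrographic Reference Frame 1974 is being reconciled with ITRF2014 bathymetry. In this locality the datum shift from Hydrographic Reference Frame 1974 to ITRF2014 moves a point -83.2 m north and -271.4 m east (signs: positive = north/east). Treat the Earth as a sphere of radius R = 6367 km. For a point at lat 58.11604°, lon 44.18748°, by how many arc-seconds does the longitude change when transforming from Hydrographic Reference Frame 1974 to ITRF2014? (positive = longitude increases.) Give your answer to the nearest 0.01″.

Δλ = -16.65″

At latitude 58.11604°, cos φ = 0.528201.
One radian of longitude at latitude φ spans R cos φ, so Δλ = ΔE / (R cos φ) = -271.4 / (6367000 × 0.528201) = -8.0700e-05 rad = -16.646″.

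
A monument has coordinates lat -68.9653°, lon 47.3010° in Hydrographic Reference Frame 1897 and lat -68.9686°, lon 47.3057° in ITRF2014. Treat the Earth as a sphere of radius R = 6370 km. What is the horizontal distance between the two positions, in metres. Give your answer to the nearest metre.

412 m

Δφ = -68.9686° − -68.9653° = -0.0033°; Δλ = 47.3057° − 47.3010° = +0.0047°.
1° along a meridian = πR/180 = 111177 m.
ΔN = Δφ × 111177 = -366.9 m; ΔE = Δλ × 111177 × cos(-68.9653°) = +0.0047 × 111177 × 0.358933 = 187.6 m.
Distance = √(ΔE² + ΔN²) = √(187.6² + (-366.9)²) = 412.0 m.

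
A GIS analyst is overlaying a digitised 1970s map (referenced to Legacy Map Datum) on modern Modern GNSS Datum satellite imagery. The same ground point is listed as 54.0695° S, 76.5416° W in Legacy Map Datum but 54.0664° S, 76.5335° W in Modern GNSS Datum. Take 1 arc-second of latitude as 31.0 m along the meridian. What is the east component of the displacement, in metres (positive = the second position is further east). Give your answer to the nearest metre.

ΔE = 530 m

Δφ = -54.0664° − -54.0695° = +0.0031°; Δλ = -76.5335° − -76.5416° = +0.0081°.
1° of latitude = 3600 × 31.00 = 111600 m.
ΔN = Δφ × 111600 = 346.0 m; ΔE = Δλ × 111600 × cos(-54.0695°) = +0.0081 × 111600 × 0.586803 = 530.4 m.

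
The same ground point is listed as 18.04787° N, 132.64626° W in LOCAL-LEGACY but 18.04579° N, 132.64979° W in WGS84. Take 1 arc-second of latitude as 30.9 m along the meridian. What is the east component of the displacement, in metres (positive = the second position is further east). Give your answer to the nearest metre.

Δφ = 18.04579° − 18.04787° = -0.00208°; Δλ = -132.64979° − -132.64626° = -0.00353°.
1° of latitude = 3600 × 30.90 = 111240 m.
ΔN = Δφ × 111240 = -231.4 m; ΔE = Δλ × 111240 × cos(18.04787°) = -0.00353 × 111240 × 0.950798 = -373.4 m.

ΔE = -373 m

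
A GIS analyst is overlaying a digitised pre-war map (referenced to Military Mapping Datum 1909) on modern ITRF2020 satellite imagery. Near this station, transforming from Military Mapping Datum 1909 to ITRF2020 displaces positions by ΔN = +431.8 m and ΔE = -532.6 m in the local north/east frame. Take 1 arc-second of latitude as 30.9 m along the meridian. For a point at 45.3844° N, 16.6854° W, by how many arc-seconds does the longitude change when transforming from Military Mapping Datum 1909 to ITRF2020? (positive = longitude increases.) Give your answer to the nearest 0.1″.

Δλ = -24.5″

At latitude 45.3844°, cos φ = 0.702347.
1″ of longitude at this latitude = 30.90 × cos φ = 21.7025 m, so Δλ = -532.6 / 21.7025 = -24.541″.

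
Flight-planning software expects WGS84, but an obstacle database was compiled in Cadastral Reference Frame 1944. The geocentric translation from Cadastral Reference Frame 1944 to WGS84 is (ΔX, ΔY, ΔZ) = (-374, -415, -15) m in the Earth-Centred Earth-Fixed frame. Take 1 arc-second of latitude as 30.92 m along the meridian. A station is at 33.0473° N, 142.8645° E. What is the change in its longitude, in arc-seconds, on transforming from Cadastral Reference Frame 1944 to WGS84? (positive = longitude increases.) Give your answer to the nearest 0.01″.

Δλ = 21.48″

sin φ = 0.545331, cos φ = 0.838221, sin λ = 0.603702, cos λ = -0.797210.
East component: ΔE = −sin λ·ΔX + cos λ·ΔY = −(0.603702)(-374) + (-0.797210)(-415) = 556.63 m.
1° of latitude spans 3600 × 30.92 = 111312 m; at latitude φ, 1° of longitude spans that × cos φ = 93304.0 m, so Δλ = 556.63 / 93304.0 × 3600 = 21.477″.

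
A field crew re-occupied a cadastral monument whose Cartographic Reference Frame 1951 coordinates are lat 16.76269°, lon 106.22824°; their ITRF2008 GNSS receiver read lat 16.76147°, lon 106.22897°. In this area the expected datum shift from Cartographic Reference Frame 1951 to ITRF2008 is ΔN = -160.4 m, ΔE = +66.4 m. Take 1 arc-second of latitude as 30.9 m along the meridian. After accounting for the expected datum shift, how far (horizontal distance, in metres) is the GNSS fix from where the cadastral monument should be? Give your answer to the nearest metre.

27 m

Observed coordinate differences: Δφ = -0.00122°, Δλ = +0.00073°.
Converting to metres (1° lat = 111240 m, cos φ = 0.957508): observed ΔN = -135.7 m, observed ΔE = 77.8 m.
Subtracting the expected shift leaves a residual of -135.7 − (-160.4) = 24.7 m north and 77.8 − (66.4) = 11.4 m east.
Residual distance = √(24.7² + 11.4²) = 27.2 m.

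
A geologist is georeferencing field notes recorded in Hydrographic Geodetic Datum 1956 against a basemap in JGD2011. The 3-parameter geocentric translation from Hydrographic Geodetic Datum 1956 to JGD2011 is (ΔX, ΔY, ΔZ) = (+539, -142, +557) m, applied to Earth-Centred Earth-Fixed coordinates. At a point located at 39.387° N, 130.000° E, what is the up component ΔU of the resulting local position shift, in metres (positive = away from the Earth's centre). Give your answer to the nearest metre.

The local up (radial) axis is (cos φ cos λ, cos φ sin λ, sin φ), giving ΔU = -267.773 − 84.072 + 353.447 = 1.60 m.

ΔU = 2 m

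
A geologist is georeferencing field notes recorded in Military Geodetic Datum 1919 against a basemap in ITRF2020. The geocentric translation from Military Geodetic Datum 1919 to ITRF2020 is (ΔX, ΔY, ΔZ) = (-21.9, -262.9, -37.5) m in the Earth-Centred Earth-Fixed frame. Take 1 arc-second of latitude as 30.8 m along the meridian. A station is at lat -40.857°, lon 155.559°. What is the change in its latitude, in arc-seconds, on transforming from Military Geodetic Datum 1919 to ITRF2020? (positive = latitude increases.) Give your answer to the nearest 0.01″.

sin φ = -0.654173, cos φ = 0.756345, sin λ = 0.413756, cos λ = -0.910388.
North component: ΔN = −sin φ cos λ·ΔX − sin φ sin λ·ΔY + cos φ·ΔZ = −(-0.654173)(-0.910388)(-21.9) − (-0.654173)(0.413756)(-262.9) + (0.756345)(-37.5) = -86.48 m.
1° of latitude spans 3600 × 30.80 = 110880 m, so Δφ = -86.48 / 110880 × 3600 = -2.808″.

Δφ = -2.81″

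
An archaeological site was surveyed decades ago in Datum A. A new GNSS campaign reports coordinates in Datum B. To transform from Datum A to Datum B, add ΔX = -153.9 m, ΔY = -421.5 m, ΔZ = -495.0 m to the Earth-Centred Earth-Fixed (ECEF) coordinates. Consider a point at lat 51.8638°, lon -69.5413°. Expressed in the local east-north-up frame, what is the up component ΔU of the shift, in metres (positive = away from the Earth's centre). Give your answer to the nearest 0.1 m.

The local up (radial) axis is (cos φ cos λ, cos φ sin λ, sin φ), giving ΔU = -33.219 + 243.872 − 389.340 = -178.69 m.

ΔU = -178.7 m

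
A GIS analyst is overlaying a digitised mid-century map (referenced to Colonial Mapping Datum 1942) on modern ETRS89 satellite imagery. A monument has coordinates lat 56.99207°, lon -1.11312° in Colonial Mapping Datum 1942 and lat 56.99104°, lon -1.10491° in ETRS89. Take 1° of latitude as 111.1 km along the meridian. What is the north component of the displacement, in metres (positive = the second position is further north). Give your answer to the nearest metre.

Δφ = 56.99104° − 56.99207° = -0.00103°; Δλ = -1.10491° − -1.11312° = +0.00821°.
ΔN = Δφ × 111100 = -114.4 m; ΔE = Δλ × 111100 × cos(56.99207°) = +0.00821 × 111100 × 0.544755 = 496.9 m.

ΔN = -114 m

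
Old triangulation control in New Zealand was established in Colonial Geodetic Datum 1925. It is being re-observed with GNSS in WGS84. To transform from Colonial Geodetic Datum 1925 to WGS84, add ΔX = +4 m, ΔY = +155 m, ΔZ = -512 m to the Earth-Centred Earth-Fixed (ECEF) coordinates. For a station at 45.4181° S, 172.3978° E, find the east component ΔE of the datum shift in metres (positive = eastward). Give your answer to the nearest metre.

The local east axis at (φ, λ) is (−sin λ, cos λ, 0), so ΔE = −sin(172.3978°)·4 + cos(172.3978°)·155 = -154.17 m.

ΔE = -154 m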